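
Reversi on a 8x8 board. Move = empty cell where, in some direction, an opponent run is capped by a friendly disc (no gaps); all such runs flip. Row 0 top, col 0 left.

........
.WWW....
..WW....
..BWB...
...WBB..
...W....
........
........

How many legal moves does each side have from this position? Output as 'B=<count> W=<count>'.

-- B to move --
(0,0): flips 3 -> legal
(0,1): flips 2 -> legal
(0,2): flips 2 -> legal
(0,3): no bracket -> illegal
(0,4): no bracket -> illegal
(1,0): no bracket -> illegal
(1,4): flips 1 -> legal
(2,0): no bracket -> illegal
(2,1): no bracket -> illegal
(2,4): no bracket -> illegal
(3,1): no bracket -> illegal
(4,2): flips 1 -> legal
(5,2): flips 1 -> legal
(5,4): flips 1 -> legal
(6,2): flips 1 -> legal
(6,3): no bracket -> illegal
(6,4): no bracket -> illegal
B mobility = 8
-- W to move --
(2,1): flips 1 -> legal
(2,4): no bracket -> illegal
(2,5): flips 1 -> legal
(3,1): flips 1 -> legal
(3,5): flips 2 -> legal
(3,6): no bracket -> illegal
(4,1): flips 1 -> legal
(4,2): flips 1 -> legal
(4,6): flips 2 -> legal
(5,4): no bracket -> illegal
(5,5): flips 1 -> legal
(5,6): flips 2 -> legal
W mobility = 9

Answer: B=8 W=9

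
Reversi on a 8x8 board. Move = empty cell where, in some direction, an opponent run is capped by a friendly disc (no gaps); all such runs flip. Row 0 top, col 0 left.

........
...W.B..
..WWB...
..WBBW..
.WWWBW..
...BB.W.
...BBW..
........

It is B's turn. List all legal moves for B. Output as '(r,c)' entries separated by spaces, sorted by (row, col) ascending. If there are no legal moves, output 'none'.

(0,2): flips 1 -> legal
(0,3): flips 2 -> legal
(0,4): no bracket -> illegal
(1,1): flips 1 -> legal
(1,2): flips 1 -> legal
(1,4): no bracket -> illegal
(2,1): flips 4 -> legal
(2,5): no bracket -> illegal
(2,6): flips 1 -> legal
(3,0): no bracket -> illegal
(3,1): flips 2 -> legal
(3,6): flips 2 -> legal
(4,0): flips 3 -> legal
(4,6): flips 2 -> legal
(4,7): no bracket -> illegal
(5,0): no bracket -> illegal
(5,1): flips 1 -> legal
(5,2): flips 1 -> legal
(5,5): no bracket -> illegal
(5,7): no bracket -> illegal
(6,6): flips 1 -> legal
(6,7): flips 2 -> legal
(7,4): no bracket -> illegal
(7,5): no bracket -> illegal
(7,6): flips 1 -> legal

Answer: (0,2) (0,3) (1,1) (1,2) (2,1) (2,6) (3,1) (3,6) (4,0) (4,6) (5,1) (5,2) (6,6) (6,7) (7,6)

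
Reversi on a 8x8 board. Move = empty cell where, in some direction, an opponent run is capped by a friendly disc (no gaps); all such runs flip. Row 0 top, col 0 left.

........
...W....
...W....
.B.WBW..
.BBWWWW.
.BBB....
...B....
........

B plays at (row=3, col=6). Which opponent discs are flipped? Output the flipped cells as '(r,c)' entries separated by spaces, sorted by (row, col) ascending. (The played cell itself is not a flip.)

Answer: (3,5)

Derivation:
Dir NW: first cell '.' (not opp) -> no flip
Dir N: first cell '.' (not opp) -> no flip
Dir NE: first cell '.' (not opp) -> no flip
Dir W: opp run (3,5) capped by B -> flip
Dir E: first cell '.' (not opp) -> no flip
Dir SW: opp run (4,5), next='.' -> no flip
Dir S: opp run (4,6), next='.' -> no flip
Dir SE: first cell '.' (not opp) -> no flip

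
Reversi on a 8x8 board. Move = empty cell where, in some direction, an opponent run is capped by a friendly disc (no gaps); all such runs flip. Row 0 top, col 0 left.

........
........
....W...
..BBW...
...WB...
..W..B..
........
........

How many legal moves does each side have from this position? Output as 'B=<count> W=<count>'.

-- B to move --
(1,3): no bracket -> illegal
(1,4): flips 2 -> legal
(1,5): flips 1 -> legal
(2,3): no bracket -> illegal
(2,5): no bracket -> illegal
(3,5): flips 1 -> legal
(4,1): no bracket -> illegal
(4,2): flips 1 -> legal
(4,5): no bracket -> illegal
(5,1): no bracket -> illegal
(5,3): flips 1 -> legal
(5,4): flips 1 -> legal
(6,1): no bracket -> illegal
(6,2): no bracket -> illegal
(6,3): no bracket -> illegal
B mobility = 6
-- W to move --
(2,1): flips 1 -> legal
(2,2): no bracket -> illegal
(2,3): flips 1 -> legal
(3,1): flips 2 -> legal
(3,5): no bracket -> illegal
(4,1): no bracket -> illegal
(4,2): flips 1 -> legal
(4,5): flips 1 -> legal
(4,6): no bracket -> illegal
(5,3): no bracket -> illegal
(5,4): flips 1 -> legal
(5,6): no bracket -> illegal
(6,4): no bracket -> illegal
(6,5): no bracket -> illegal
(6,6): no bracket -> illegal
W mobility = 6

Answer: B=6 W=6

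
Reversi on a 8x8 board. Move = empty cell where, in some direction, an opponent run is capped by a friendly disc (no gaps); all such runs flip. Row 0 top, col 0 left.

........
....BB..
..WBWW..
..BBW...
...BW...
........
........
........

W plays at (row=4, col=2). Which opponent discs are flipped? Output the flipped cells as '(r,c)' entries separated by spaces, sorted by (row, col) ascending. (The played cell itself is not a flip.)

Answer: (3,2) (3,3) (4,3)

Derivation:
Dir NW: first cell '.' (not opp) -> no flip
Dir N: opp run (3,2) capped by W -> flip
Dir NE: opp run (3,3) capped by W -> flip
Dir W: first cell '.' (not opp) -> no flip
Dir E: opp run (4,3) capped by W -> flip
Dir SW: first cell '.' (not opp) -> no flip
Dir S: first cell '.' (not opp) -> no flip
Dir SE: first cell '.' (not opp) -> no flip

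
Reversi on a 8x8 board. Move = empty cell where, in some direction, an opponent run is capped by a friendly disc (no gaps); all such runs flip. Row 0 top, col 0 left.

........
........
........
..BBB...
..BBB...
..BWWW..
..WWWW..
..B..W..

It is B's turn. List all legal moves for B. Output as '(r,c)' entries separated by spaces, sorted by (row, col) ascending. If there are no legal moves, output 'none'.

(4,5): flips 2 -> legal
(4,6): no bracket -> illegal
(5,1): no bracket -> illegal
(5,6): flips 3 -> legal
(6,1): no bracket -> illegal
(6,6): flips 1 -> legal
(7,1): flips 2 -> legal
(7,3): flips 2 -> legal
(7,4): flips 3 -> legal
(7,6): flips 2 -> legal

Answer: (4,5) (5,6) (6,6) (7,1) (7,3) (7,4) (7,6)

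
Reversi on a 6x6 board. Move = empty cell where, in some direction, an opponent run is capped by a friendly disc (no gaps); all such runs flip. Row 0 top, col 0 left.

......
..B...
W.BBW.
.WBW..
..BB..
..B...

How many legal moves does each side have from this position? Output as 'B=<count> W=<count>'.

-- B to move --
(1,0): no bracket -> illegal
(1,1): no bracket -> illegal
(1,3): no bracket -> illegal
(1,4): no bracket -> illegal
(1,5): flips 2 -> legal
(2,1): no bracket -> illegal
(2,5): flips 1 -> legal
(3,0): flips 1 -> legal
(3,4): flips 1 -> legal
(3,5): no bracket -> illegal
(4,0): flips 1 -> legal
(4,1): no bracket -> illegal
(4,4): flips 1 -> legal
B mobility = 6
-- W to move --
(0,1): no bracket -> illegal
(0,2): no bracket -> illegal
(0,3): no bracket -> illegal
(1,1): flips 1 -> legal
(1,3): flips 2 -> legal
(1,4): no bracket -> illegal
(2,1): flips 2 -> legal
(3,4): no bracket -> illegal
(4,1): no bracket -> illegal
(4,4): no bracket -> illegal
(5,1): flips 1 -> legal
(5,3): flips 2 -> legal
(5,4): no bracket -> illegal
W mobility = 5

Answer: B=6 W=5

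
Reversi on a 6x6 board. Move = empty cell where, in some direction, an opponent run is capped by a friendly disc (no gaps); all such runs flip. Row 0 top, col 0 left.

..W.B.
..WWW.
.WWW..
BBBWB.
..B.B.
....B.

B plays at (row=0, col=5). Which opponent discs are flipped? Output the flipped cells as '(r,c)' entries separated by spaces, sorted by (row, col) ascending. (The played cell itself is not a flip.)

Answer: (1,4) (2,3)

Derivation:
Dir NW: edge -> no flip
Dir N: edge -> no flip
Dir NE: edge -> no flip
Dir W: first cell 'B' (not opp) -> no flip
Dir E: edge -> no flip
Dir SW: opp run (1,4) (2,3) capped by B -> flip
Dir S: first cell '.' (not opp) -> no flip
Dir SE: edge -> no flip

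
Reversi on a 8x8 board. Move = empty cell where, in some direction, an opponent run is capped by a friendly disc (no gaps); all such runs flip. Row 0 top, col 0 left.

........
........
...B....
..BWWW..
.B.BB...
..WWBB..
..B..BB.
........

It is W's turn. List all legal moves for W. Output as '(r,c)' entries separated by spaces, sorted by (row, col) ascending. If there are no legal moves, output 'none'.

(1,2): flips 1 -> legal
(1,3): flips 1 -> legal
(1,4): no bracket -> illegal
(2,1): no bracket -> illegal
(2,2): no bracket -> illegal
(2,4): no bracket -> illegal
(3,0): flips 1 -> legal
(3,1): flips 1 -> legal
(4,0): no bracket -> illegal
(4,2): no bracket -> illegal
(4,5): no bracket -> illegal
(4,6): no bracket -> illegal
(5,0): no bracket -> illegal
(5,1): no bracket -> illegal
(5,6): flips 2 -> legal
(5,7): no bracket -> illegal
(6,1): no bracket -> illegal
(6,3): no bracket -> illegal
(6,4): flips 2 -> legal
(6,7): no bracket -> illegal
(7,1): flips 1 -> legal
(7,2): flips 1 -> legal
(7,3): no bracket -> illegal
(7,4): no bracket -> illegal
(7,5): no bracket -> illegal
(7,6): no bracket -> illegal
(7,7): flips 3 -> legal

Answer: (1,2) (1,3) (3,0) (3,1) (5,6) (6,4) (7,1) (7,2) (7,7)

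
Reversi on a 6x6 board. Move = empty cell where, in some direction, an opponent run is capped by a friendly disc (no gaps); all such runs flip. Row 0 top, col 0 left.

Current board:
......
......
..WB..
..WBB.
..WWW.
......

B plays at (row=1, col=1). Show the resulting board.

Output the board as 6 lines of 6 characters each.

Answer: ......
.B....
..BB..
..WBB.
..WWW.
......

Derivation:
Place B at (1,1); scan 8 dirs for brackets.
Dir NW: first cell '.' (not opp) -> no flip
Dir N: first cell '.' (not opp) -> no flip
Dir NE: first cell '.' (not opp) -> no flip
Dir W: first cell '.' (not opp) -> no flip
Dir E: first cell '.' (not opp) -> no flip
Dir SW: first cell '.' (not opp) -> no flip
Dir S: first cell '.' (not opp) -> no flip
Dir SE: opp run (2,2) capped by B -> flip
All flips: (2,2)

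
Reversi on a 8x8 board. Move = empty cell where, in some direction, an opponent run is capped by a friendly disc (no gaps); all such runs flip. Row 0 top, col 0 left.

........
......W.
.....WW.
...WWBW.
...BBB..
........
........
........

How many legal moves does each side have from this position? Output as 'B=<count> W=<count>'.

Answer: B=9 W=5

Derivation:
-- B to move --
(0,5): no bracket -> illegal
(0,6): no bracket -> illegal
(0,7): flips 3 -> legal
(1,4): no bracket -> illegal
(1,5): flips 1 -> legal
(1,7): flips 1 -> legal
(2,2): flips 1 -> legal
(2,3): flips 2 -> legal
(2,4): flips 1 -> legal
(2,7): flips 1 -> legal
(3,2): flips 2 -> legal
(3,7): flips 1 -> legal
(4,2): no bracket -> illegal
(4,6): no bracket -> illegal
(4,7): no bracket -> illegal
B mobility = 9
-- W to move --
(2,4): no bracket -> illegal
(3,2): no bracket -> illegal
(4,2): no bracket -> illegal
(4,6): no bracket -> illegal
(5,2): flips 1 -> legal
(5,3): flips 3 -> legal
(5,4): flips 2 -> legal
(5,5): flips 3 -> legal
(5,6): flips 1 -> legal
W mobility = 5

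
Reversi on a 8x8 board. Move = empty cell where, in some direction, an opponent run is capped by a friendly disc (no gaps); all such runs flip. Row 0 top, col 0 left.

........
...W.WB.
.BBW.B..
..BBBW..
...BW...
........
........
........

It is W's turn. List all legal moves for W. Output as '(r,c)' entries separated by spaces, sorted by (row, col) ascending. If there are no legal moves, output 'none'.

Answer: (1,1) (1,7) (2,0) (2,4) (3,1) (4,1) (4,2) (4,5) (5,3)

Derivation:
(0,5): no bracket -> illegal
(0,6): no bracket -> illegal
(0,7): no bracket -> illegal
(1,0): no bracket -> illegal
(1,1): flips 2 -> legal
(1,2): no bracket -> illegal
(1,4): no bracket -> illegal
(1,7): flips 1 -> legal
(2,0): flips 2 -> legal
(2,4): flips 1 -> legal
(2,6): no bracket -> illegal
(2,7): no bracket -> illegal
(3,0): no bracket -> illegal
(3,1): flips 4 -> legal
(3,6): no bracket -> illegal
(4,1): flips 1 -> legal
(4,2): flips 1 -> legal
(4,5): flips 1 -> legal
(5,2): no bracket -> illegal
(5,3): flips 2 -> legal
(5,4): no bracket -> illegal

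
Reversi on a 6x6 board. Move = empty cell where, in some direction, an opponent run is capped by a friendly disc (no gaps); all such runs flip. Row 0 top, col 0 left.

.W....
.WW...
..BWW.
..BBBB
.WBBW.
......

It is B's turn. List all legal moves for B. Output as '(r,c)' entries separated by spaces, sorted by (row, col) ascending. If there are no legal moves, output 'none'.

Answer: (0,0) (0,2) (1,3) (1,4) (1,5) (2,5) (4,0) (4,5) (5,0) (5,3) (5,4) (5,5)

Derivation:
(0,0): flips 1 -> legal
(0,2): flips 1 -> legal
(0,3): no bracket -> illegal
(1,0): no bracket -> illegal
(1,3): flips 2 -> legal
(1,4): flips 2 -> legal
(1,5): flips 1 -> legal
(2,0): no bracket -> illegal
(2,1): no bracket -> illegal
(2,5): flips 2 -> legal
(3,0): no bracket -> illegal
(3,1): no bracket -> illegal
(4,0): flips 1 -> legal
(4,5): flips 1 -> legal
(5,0): flips 1 -> legal
(5,1): no bracket -> illegal
(5,2): no bracket -> illegal
(5,3): flips 1 -> legal
(5,4): flips 1 -> legal
(5,5): flips 1 -> legal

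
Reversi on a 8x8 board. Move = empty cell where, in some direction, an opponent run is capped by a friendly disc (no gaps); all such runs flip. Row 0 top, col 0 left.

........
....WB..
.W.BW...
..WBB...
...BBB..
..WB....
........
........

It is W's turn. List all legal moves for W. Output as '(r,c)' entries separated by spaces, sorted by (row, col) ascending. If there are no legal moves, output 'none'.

(0,4): no bracket -> illegal
(0,5): no bracket -> illegal
(0,6): flips 1 -> legal
(1,2): no bracket -> illegal
(1,3): no bracket -> illegal
(1,6): flips 1 -> legal
(2,2): flips 1 -> legal
(2,5): flips 2 -> legal
(2,6): no bracket -> illegal
(3,5): flips 2 -> legal
(3,6): no bracket -> illegal
(4,2): flips 1 -> legal
(4,6): no bracket -> illegal
(5,4): flips 4 -> legal
(5,5): no bracket -> illegal
(5,6): no bracket -> illegal
(6,2): no bracket -> illegal
(6,3): no bracket -> illegal
(6,4): no bracket -> illegal

Answer: (0,6) (1,6) (2,2) (2,5) (3,5) (4,2) (5,4)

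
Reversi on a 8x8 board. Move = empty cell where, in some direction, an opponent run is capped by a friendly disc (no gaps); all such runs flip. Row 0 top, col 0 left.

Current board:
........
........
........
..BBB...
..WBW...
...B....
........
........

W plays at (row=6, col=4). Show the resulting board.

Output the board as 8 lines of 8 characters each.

Answer: ........
........
........
..BBB...
..WBW...
...W....
....W...
........

Derivation:
Place W at (6,4); scan 8 dirs for brackets.
Dir NW: opp run (5,3) capped by W -> flip
Dir N: first cell '.' (not opp) -> no flip
Dir NE: first cell '.' (not opp) -> no flip
Dir W: first cell '.' (not opp) -> no flip
Dir E: first cell '.' (not opp) -> no flip
Dir SW: first cell '.' (not opp) -> no flip
Dir S: first cell '.' (not opp) -> no flip
Dir SE: first cell '.' (not opp) -> no flip
All flips: (5,3)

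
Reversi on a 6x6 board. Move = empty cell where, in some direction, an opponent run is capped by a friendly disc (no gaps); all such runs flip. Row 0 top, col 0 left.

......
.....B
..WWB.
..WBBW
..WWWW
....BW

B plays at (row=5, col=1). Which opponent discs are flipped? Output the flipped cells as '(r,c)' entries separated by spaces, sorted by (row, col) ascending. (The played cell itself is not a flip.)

Answer: (4,2)

Derivation:
Dir NW: first cell '.' (not opp) -> no flip
Dir N: first cell '.' (not opp) -> no flip
Dir NE: opp run (4,2) capped by B -> flip
Dir W: first cell '.' (not opp) -> no flip
Dir E: first cell '.' (not opp) -> no flip
Dir SW: edge -> no flip
Dir S: edge -> no flip
Dir SE: edge -> no flip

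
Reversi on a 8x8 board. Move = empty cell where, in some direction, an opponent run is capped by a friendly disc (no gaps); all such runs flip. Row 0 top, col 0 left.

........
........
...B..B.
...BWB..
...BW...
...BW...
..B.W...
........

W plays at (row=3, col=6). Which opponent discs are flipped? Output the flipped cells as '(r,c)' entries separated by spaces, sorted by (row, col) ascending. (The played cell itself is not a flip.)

Answer: (3,5)

Derivation:
Dir NW: first cell '.' (not opp) -> no flip
Dir N: opp run (2,6), next='.' -> no flip
Dir NE: first cell '.' (not opp) -> no flip
Dir W: opp run (3,5) capped by W -> flip
Dir E: first cell '.' (not opp) -> no flip
Dir SW: first cell '.' (not opp) -> no flip
Dir S: first cell '.' (not opp) -> no flip
Dir SE: first cell '.' (not opp) -> no flip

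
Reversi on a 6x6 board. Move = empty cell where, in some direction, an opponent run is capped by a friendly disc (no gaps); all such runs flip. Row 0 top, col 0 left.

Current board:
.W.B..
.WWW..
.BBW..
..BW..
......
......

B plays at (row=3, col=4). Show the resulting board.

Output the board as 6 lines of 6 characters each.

Place B at (3,4); scan 8 dirs for brackets.
Dir NW: opp run (2,3) (1,2) (0,1), next=edge -> no flip
Dir N: first cell '.' (not opp) -> no flip
Dir NE: first cell '.' (not opp) -> no flip
Dir W: opp run (3,3) capped by B -> flip
Dir E: first cell '.' (not opp) -> no flip
Dir SW: first cell '.' (not opp) -> no flip
Dir S: first cell '.' (not opp) -> no flip
Dir SE: first cell '.' (not opp) -> no flip
All flips: (3,3)

Answer: .W.B..
.WWW..
.BBW..
..BBB.
......
......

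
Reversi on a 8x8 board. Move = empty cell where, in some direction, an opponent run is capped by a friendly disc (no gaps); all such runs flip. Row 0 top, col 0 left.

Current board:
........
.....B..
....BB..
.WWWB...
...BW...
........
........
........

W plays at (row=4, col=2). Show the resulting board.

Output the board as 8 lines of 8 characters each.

Answer: ........
.....B..
....BB..
.WWWB...
..WWW...
........
........
........

Derivation:
Place W at (4,2); scan 8 dirs for brackets.
Dir NW: first cell 'W' (not opp) -> no flip
Dir N: first cell 'W' (not opp) -> no flip
Dir NE: first cell 'W' (not opp) -> no flip
Dir W: first cell '.' (not opp) -> no flip
Dir E: opp run (4,3) capped by W -> flip
Dir SW: first cell '.' (not opp) -> no flip
Dir S: first cell '.' (not opp) -> no flip
Dir SE: first cell '.' (not opp) -> no flip
All flips: (4,3)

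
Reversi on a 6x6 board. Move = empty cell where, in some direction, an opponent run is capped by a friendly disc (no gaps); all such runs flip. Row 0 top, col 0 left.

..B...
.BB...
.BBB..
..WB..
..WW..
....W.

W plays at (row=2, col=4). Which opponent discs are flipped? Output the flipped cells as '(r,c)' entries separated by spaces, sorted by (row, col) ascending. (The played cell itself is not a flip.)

Answer: (3,3)

Derivation:
Dir NW: first cell '.' (not opp) -> no flip
Dir N: first cell '.' (not opp) -> no flip
Dir NE: first cell '.' (not opp) -> no flip
Dir W: opp run (2,3) (2,2) (2,1), next='.' -> no flip
Dir E: first cell '.' (not opp) -> no flip
Dir SW: opp run (3,3) capped by W -> flip
Dir S: first cell '.' (not opp) -> no flip
Dir SE: first cell '.' (not opp) -> no flip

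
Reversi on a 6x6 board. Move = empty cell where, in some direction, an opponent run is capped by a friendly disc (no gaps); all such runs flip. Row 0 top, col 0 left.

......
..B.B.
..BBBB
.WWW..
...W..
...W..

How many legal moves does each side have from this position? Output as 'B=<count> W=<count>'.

Answer: B=4 W=5

Derivation:
-- B to move --
(2,0): no bracket -> illegal
(2,1): no bracket -> illegal
(3,0): no bracket -> illegal
(3,4): no bracket -> illegal
(4,0): flips 1 -> legal
(4,1): flips 1 -> legal
(4,2): flips 2 -> legal
(4,4): flips 1 -> legal
(5,2): no bracket -> illegal
(5,4): no bracket -> illegal
B mobility = 4
-- W to move --
(0,1): no bracket -> illegal
(0,2): flips 2 -> legal
(0,3): no bracket -> illegal
(0,4): no bracket -> illegal
(0,5): flips 2 -> legal
(1,1): flips 1 -> legal
(1,3): flips 2 -> legal
(1,5): flips 1 -> legal
(2,1): no bracket -> illegal
(3,4): no bracket -> illegal
(3,5): no bracket -> illegal
W mobility = 5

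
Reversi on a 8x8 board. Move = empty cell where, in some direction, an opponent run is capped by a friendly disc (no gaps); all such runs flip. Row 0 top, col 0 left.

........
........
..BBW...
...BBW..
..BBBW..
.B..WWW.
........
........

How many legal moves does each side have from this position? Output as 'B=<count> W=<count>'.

-- B to move --
(1,3): no bracket -> illegal
(1,4): flips 1 -> legal
(1,5): flips 1 -> legal
(2,5): flips 1 -> legal
(2,6): flips 1 -> legal
(3,6): flips 1 -> legal
(4,6): flips 1 -> legal
(4,7): no bracket -> illegal
(5,3): no bracket -> illegal
(5,7): no bracket -> illegal
(6,3): no bracket -> illegal
(6,4): flips 1 -> legal
(6,5): flips 1 -> legal
(6,6): flips 1 -> legal
(6,7): flips 2 -> legal
B mobility = 10
-- W to move --
(1,1): flips 3 -> legal
(1,2): flips 2 -> legal
(1,3): no bracket -> illegal
(1,4): no bracket -> illegal
(2,1): flips 2 -> legal
(2,5): no bracket -> illegal
(3,1): no bracket -> illegal
(3,2): flips 3 -> legal
(4,0): no bracket -> illegal
(4,1): flips 3 -> legal
(5,0): no bracket -> illegal
(5,2): no bracket -> illegal
(5,3): flips 1 -> legal
(6,0): flips 3 -> legal
(6,1): no bracket -> illegal
(6,2): no bracket -> illegal
W mobility = 7

Answer: B=10 W=7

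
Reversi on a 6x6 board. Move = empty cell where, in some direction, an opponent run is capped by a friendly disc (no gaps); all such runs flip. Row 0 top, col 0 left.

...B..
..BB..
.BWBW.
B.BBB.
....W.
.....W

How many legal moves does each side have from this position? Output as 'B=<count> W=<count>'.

Answer: B=7 W=4

Derivation:
-- B to move --
(1,1): flips 1 -> legal
(1,4): flips 1 -> legal
(1,5): flips 1 -> legal
(2,5): flips 1 -> legal
(3,1): flips 1 -> legal
(3,5): flips 1 -> legal
(4,3): no bracket -> illegal
(4,5): no bracket -> illegal
(5,3): no bracket -> illegal
(5,4): flips 1 -> legal
B mobility = 7
-- W to move --
(0,1): no bracket -> illegal
(0,2): flips 2 -> legal
(0,4): flips 1 -> legal
(1,0): no bracket -> illegal
(1,1): no bracket -> illegal
(1,4): no bracket -> illegal
(2,0): flips 1 -> legal
(2,5): no bracket -> illegal
(3,1): no bracket -> illegal
(3,5): no bracket -> illegal
(4,0): no bracket -> illegal
(4,1): no bracket -> illegal
(4,2): flips 2 -> legal
(4,3): no bracket -> illegal
(4,5): no bracket -> illegal
W mobility = 4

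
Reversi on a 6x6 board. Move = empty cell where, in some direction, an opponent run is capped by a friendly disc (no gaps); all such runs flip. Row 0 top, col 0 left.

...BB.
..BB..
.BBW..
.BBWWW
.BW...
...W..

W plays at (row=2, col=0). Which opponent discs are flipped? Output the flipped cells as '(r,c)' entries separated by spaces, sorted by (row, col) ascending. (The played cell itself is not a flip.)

Answer: (2,1) (2,2) (3,1)

Derivation:
Dir NW: edge -> no flip
Dir N: first cell '.' (not opp) -> no flip
Dir NE: first cell '.' (not opp) -> no flip
Dir W: edge -> no flip
Dir E: opp run (2,1) (2,2) capped by W -> flip
Dir SW: edge -> no flip
Dir S: first cell '.' (not opp) -> no flip
Dir SE: opp run (3,1) capped by W -> flip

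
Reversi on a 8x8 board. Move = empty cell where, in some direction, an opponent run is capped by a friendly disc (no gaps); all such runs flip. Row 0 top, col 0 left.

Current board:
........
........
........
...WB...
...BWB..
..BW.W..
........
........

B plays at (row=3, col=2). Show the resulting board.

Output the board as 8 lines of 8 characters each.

Answer: ........
........
........
..BBB...
...BWB..
..BW.W..
........
........

Derivation:
Place B at (3,2); scan 8 dirs for brackets.
Dir NW: first cell '.' (not opp) -> no flip
Dir N: first cell '.' (not opp) -> no flip
Dir NE: first cell '.' (not opp) -> no flip
Dir W: first cell '.' (not opp) -> no flip
Dir E: opp run (3,3) capped by B -> flip
Dir SW: first cell '.' (not opp) -> no flip
Dir S: first cell '.' (not opp) -> no flip
Dir SE: first cell 'B' (not opp) -> no flip
All flips: (3,3)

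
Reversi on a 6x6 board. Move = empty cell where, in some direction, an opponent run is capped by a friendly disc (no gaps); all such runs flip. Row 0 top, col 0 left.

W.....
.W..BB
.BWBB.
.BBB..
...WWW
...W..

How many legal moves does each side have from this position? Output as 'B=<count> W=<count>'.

-- B to move --
(0,1): flips 1 -> legal
(0,2): no bracket -> illegal
(1,0): no bracket -> illegal
(1,2): flips 1 -> legal
(1,3): flips 1 -> legal
(2,0): no bracket -> illegal
(3,4): no bracket -> illegal
(3,5): no bracket -> illegal
(4,2): no bracket -> illegal
(5,2): no bracket -> illegal
(5,4): flips 1 -> legal
(5,5): flips 1 -> legal
B mobility = 5
-- W to move --
(0,3): no bracket -> illegal
(0,4): no bracket -> illegal
(0,5): no bracket -> illegal
(1,0): flips 2 -> legal
(1,2): no bracket -> illegal
(1,3): flips 2 -> legal
(2,0): flips 1 -> legal
(2,5): flips 2 -> legal
(3,0): no bracket -> illegal
(3,4): no bracket -> illegal
(3,5): no bracket -> illegal
(4,0): flips 1 -> legal
(4,1): flips 2 -> legal
(4,2): flips 1 -> legal
W mobility = 7

Answer: B=5 W=7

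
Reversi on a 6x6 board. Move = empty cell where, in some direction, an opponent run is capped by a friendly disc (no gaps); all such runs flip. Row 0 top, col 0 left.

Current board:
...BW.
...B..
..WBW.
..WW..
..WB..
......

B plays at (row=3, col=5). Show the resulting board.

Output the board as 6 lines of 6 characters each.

Place B at (3,5); scan 8 dirs for brackets.
Dir NW: opp run (2,4) capped by B -> flip
Dir N: first cell '.' (not opp) -> no flip
Dir NE: edge -> no flip
Dir W: first cell '.' (not opp) -> no flip
Dir E: edge -> no flip
Dir SW: first cell '.' (not opp) -> no flip
Dir S: first cell '.' (not opp) -> no flip
Dir SE: edge -> no flip
All flips: (2,4)

Answer: ...BW.
...B..
..WBB.
..WW.B
..WB..
......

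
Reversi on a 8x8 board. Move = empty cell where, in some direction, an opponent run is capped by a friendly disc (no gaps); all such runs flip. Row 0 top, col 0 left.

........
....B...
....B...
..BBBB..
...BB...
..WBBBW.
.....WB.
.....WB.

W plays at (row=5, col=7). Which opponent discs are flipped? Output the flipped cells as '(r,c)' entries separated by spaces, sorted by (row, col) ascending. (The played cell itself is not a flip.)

Answer: (6,6)

Derivation:
Dir NW: first cell '.' (not opp) -> no flip
Dir N: first cell '.' (not opp) -> no flip
Dir NE: edge -> no flip
Dir W: first cell 'W' (not opp) -> no flip
Dir E: edge -> no flip
Dir SW: opp run (6,6) capped by W -> flip
Dir S: first cell '.' (not opp) -> no flip
Dir SE: edge -> no flip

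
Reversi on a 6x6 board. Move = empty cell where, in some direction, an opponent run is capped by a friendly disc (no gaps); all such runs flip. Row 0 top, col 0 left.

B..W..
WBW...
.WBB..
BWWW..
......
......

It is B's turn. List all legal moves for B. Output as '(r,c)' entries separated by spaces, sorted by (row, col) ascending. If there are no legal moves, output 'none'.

(0,1): flips 1 -> legal
(0,2): flips 1 -> legal
(0,4): no bracket -> illegal
(1,3): flips 1 -> legal
(1,4): no bracket -> illegal
(2,0): flips 2 -> legal
(2,4): no bracket -> illegal
(3,4): flips 3 -> legal
(4,0): flips 1 -> legal
(4,1): flips 3 -> legal
(4,2): flips 1 -> legal
(4,3): flips 1 -> legal
(4,4): flips 1 -> legal

Answer: (0,1) (0,2) (1,3) (2,0) (3,4) (4,0) (4,1) (4,2) (4,3) (4,4)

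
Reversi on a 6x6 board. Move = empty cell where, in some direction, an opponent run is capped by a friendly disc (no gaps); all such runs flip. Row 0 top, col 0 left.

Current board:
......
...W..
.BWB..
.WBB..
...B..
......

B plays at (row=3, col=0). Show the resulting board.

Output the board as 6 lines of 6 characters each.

Answer: ......
...W..
.BWB..
BBBB..
...B..
......

Derivation:
Place B at (3,0); scan 8 dirs for brackets.
Dir NW: edge -> no flip
Dir N: first cell '.' (not opp) -> no flip
Dir NE: first cell 'B' (not opp) -> no flip
Dir W: edge -> no flip
Dir E: opp run (3,1) capped by B -> flip
Dir SW: edge -> no flip
Dir S: first cell '.' (not opp) -> no flip
Dir SE: first cell '.' (not opp) -> no flip
All flips: (3,1)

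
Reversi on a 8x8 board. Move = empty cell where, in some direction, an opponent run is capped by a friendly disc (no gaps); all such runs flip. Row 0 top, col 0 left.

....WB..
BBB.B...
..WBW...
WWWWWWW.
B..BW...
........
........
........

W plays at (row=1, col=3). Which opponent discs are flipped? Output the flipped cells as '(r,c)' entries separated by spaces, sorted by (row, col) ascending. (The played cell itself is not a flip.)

Dir NW: first cell '.' (not opp) -> no flip
Dir N: first cell '.' (not opp) -> no flip
Dir NE: first cell 'W' (not opp) -> no flip
Dir W: opp run (1,2) (1,1) (1,0), next=edge -> no flip
Dir E: opp run (1,4), next='.' -> no flip
Dir SW: first cell 'W' (not opp) -> no flip
Dir S: opp run (2,3) capped by W -> flip
Dir SE: first cell 'W' (not opp) -> no flip

Answer: (2,3)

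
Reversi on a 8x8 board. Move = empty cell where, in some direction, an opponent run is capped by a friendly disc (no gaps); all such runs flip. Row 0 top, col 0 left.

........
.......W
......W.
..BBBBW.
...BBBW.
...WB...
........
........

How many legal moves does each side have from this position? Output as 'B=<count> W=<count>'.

-- B to move --
(0,6): no bracket -> illegal
(0,7): no bracket -> illegal
(1,5): no bracket -> illegal
(1,6): no bracket -> illegal
(2,5): no bracket -> illegal
(2,7): flips 1 -> legal
(3,7): flips 1 -> legal
(4,2): no bracket -> illegal
(4,7): flips 1 -> legal
(5,2): flips 1 -> legal
(5,5): no bracket -> illegal
(5,6): no bracket -> illegal
(5,7): flips 1 -> legal
(6,2): flips 1 -> legal
(6,3): flips 1 -> legal
(6,4): no bracket -> illegal
B mobility = 7
-- W to move --
(2,1): no bracket -> illegal
(2,2): no bracket -> illegal
(2,3): flips 2 -> legal
(2,4): flips 1 -> legal
(2,5): no bracket -> illegal
(3,1): flips 4 -> legal
(4,1): no bracket -> illegal
(4,2): flips 3 -> legal
(5,2): no bracket -> illegal
(5,5): flips 1 -> legal
(5,6): no bracket -> illegal
(6,3): flips 2 -> legal
(6,4): no bracket -> illegal
(6,5): no bracket -> illegal
W mobility = 6

Answer: B=7 W=6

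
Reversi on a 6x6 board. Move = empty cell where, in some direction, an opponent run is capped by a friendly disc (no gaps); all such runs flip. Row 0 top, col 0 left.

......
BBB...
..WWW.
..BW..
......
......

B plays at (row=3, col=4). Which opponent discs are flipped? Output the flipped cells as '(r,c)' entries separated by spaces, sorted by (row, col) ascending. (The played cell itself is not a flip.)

Dir NW: opp run (2,3) capped by B -> flip
Dir N: opp run (2,4), next='.' -> no flip
Dir NE: first cell '.' (not opp) -> no flip
Dir W: opp run (3,3) capped by B -> flip
Dir E: first cell '.' (not opp) -> no flip
Dir SW: first cell '.' (not opp) -> no flip
Dir S: first cell '.' (not opp) -> no flip
Dir SE: first cell '.' (not opp) -> no flip

Answer: (2,3) (3,3)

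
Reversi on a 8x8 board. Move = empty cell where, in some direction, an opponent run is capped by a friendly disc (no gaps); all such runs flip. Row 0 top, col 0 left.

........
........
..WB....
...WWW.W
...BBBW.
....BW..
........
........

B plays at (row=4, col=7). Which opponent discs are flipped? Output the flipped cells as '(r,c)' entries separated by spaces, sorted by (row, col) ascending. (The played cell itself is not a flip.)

Dir NW: first cell '.' (not opp) -> no flip
Dir N: opp run (3,7), next='.' -> no flip
Dir NE: edge -> no flip
Dir W: opp run (4,6) capped by B -> flip
Dir E: edge -> no flip
Dir SW: first cell '.' (not opp) -> no flip
Dir S: first cell '.' (not opp) -> no flip
Dir SE: edge -> no flip

Answer: (4,6)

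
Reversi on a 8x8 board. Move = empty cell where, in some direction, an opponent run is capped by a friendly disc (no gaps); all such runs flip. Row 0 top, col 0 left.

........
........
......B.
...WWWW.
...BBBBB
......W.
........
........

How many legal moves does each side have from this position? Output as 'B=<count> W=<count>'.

-- B to move --
(2,2): flips 1 -> legal
(2,3): flips 2 -> legal
(2,4): flips 2 -> legal
(2,5): flips 3 -> legal
(2,7): flips 1 -> legal
(3,2): no bracket -> illegal
(3,7): no bracket -> illegal
(4,2): no bracket -> illegal
(5,5): no bracket -> illegal
(5,7): no bracket -> illegal
(6,5): flips 1 -> legal
(6,6): flips 1 -> legal
(6,7): flips 1 -> legal
B mobility = 8
-- W to move --
(1,5): no bracket -> illegal
(1,6): flips 1 -> legal
(1,7): flips 1 -> legal
(2,5): no bracket -> illegal
(2,7): no bracket -> illegal
(3,2): no bracket -> illegal
(3,7): no bracket -> illegal
(4,2): no bracket -> illegal
(5,2): flips 1 -> legal
(5,3): flips 2 -> legal
(5,4): flips 2 -> legal
(5,5): flips 2 -> legal
(5,7): flips 1 -> legal
W mobility = 7

Answer: B=8 W=7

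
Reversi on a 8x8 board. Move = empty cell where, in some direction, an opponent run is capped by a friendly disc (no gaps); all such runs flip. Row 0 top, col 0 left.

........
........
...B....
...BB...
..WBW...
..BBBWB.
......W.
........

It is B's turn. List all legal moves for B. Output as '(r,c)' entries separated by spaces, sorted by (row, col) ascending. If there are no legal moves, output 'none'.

(3,1): flips 1 -> legal
(3,2): flips 1 -> legal
(3,5): flips 1 -> legal
(4,1): flips 1 -> legal
(4,5): flips 1 -> legal
(4,6): no bracket -> illegal
(5,1): flips 1 -> legal
(5,7): no bracket -> illegal
(6,4): no bracket -> illegal
(6,5): no bracket -> illegal
(6,7): no bracket -> illegal
(7,5): no bracket -> illegal
(7,6): flips 1 -> legal
(7,7): flips 3 -> legal

Answer: (3,1) (3,2) (3,5) (4,1) (4,5) (5,1) (7,6) (7,7)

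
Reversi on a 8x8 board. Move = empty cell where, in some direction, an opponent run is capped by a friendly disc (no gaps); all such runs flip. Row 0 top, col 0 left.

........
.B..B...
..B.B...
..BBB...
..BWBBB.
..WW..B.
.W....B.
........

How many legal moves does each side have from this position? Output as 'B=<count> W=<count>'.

Answer: B=5 W=8

Derivation:
-- B to move --
(4,1): no bracket -> illegal
(5,0): no bracket -> illegal
(5,1): no bracket -> illegal
(5,4): flips 1 -> legal
(6,0): no bracket -> illegal
(6,2): flips 2 -> legal
(6,3): flips 2 -> legal
(6,4): flips 1 -> legal
(7,0): flips 3 -> legal
(7,1): no bracket -> illegal
(7,2): no bracket -> illegal
B mobility = 5
-- W to move --
(0,0): no bracket -> illegal
(0,1): no bracket -> illegal
(0,2): no bracket -> illegal
(0,3): no bracket -> illegal
(0,4): no bracket -> illegal
(0,5): no bracket -> illegal
(1,0): no bracket -> illegal
(1,2): flips 3 -> legal
(1,3): no bracket -> illegal
(1,5): no bracket -> illegal
(2,0): no bracket -> illegal
(2,1): flips 1 -> legal
(2,3): flips 1 -> legal
(2,5): flips 1 -> legal
(3,1): flips 1 -> legal
(3,5): flips 1 -> legal
(3,6): no bracket -> illegal
(3,7): no bracket -> illegal
(4,1): flips 1 -> legal
(4,7): flips 3 -> legal
(5,1): no bracket -> illegal
(5,4): no bracket -> illegal
(5,5): no bracket -> illegal
(5,7): no bracket -> illegal
(6,5): no bracket -> illegal
(6,7): no bracket -> illegal
(7,5): no bracket -> illegal
(7,6): no bracket -> illegal
(7,7): no bracket -> illegal
W mobility = 8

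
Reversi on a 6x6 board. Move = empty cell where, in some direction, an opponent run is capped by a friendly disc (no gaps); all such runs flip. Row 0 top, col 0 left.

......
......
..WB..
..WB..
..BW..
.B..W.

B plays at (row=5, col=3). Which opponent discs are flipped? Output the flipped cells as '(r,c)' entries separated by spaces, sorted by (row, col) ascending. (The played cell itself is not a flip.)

Dir NW: first cell 'B' (not opp) -> no flip
Dir N: opp run (4,3) capped by B -> flip
Dir NE: first cell '.' (not opp) -> no flip
Dir W: first cell '.' (not opp) -> no flip
Dir E: opp run (5,4), next='.' -> no flip
Dir SW: edge -> no flip
Dir S: edge -> no flip
Dir SE: edge -> no flip

Answer: (4,3)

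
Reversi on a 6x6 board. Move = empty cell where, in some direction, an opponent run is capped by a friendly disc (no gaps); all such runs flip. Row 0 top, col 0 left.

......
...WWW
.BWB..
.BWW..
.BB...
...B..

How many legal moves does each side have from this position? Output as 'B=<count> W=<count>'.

Answer: B=7 W=8

Derivation:
-- B to move --
(0,2): no bracket -> illegal
(0,3): flips 1 -> legal
(0,4): flips 2 -> legal
(0,5): flips 1 -> legal
(1,1): no bracket -> illegal
(1,2): flips 2 -> legal
(2,4): flips 1 -> legal
(2,5): no bracket -> illegal
(3,4): flips 2 -> legal
(4,3): flips 2 -> legal
(4,4): no bracket -> illegal
B mobility = 7
-- W to move --
(1,0): flips 1 -> legal
(1,1): no bracket -> illegal
(1,2): no bracket -> illegal
(2,0): flips 1 -> legal
(2,4): flips 1 -> legal
(3,0): flips 1 -> legal
(3,4): no bracket -> illegal
(4,0): flips 1 -> legal
(4,3): no bracket -> illegal
(4,4): no bracket -> illegal
(5,0): flips 1 -> legal
(5,1): flips 1 -> legal
(5,2): flips 1 -> legal
(5,4): no bracket -> illegal
W mobility = 8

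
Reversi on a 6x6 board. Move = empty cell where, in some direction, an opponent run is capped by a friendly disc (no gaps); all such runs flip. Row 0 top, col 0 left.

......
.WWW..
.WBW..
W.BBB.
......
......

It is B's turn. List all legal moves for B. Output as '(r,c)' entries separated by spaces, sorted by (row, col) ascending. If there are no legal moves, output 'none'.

Answer: (0,0) (0,1) (0,2) (0,3) (0,4) (1,0) (1,4) (2,0) (2,4)

Derivation:
(0,0): flips 1 -> legal
(0,1): flips 2 -> legal
(0,2): flips 1 -> legal
(0,3): flips 2 -> legal
(0,4): flips 1 -> legal
(1,0): flips 1 -> legal
(1,4): flips 1 -> legal
(2,0): flips 1 -> legal
(2,4): flips 1 -> legal
(3,1): no bracket -> illegal
(4,0): no bracket -> illegal
(4,1): no bracket -> illegal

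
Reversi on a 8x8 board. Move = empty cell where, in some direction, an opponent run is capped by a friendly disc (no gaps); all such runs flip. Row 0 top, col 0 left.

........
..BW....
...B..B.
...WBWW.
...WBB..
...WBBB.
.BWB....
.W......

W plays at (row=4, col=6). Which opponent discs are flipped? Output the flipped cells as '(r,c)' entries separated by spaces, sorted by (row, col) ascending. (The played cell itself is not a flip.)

Dir NW: first cell 'W' (not opp) -> no flip
Dir N: first cell 'W' (not opp) -> no flip
Dir NE: first cell '.' (not opp) -> no flip
Dir W: opp run (4,5) (4,4) capped by W -> flip
Dir E: first cell '.' (not opp) -> no flip
Dir SW: opp run (5,5), next='.' -> no flip
Dir S: opp run (5,6), next='.' -> no flip
Dir SE: first cell '.' (not opp) -> no flip

Answer: (4,4) (4,5)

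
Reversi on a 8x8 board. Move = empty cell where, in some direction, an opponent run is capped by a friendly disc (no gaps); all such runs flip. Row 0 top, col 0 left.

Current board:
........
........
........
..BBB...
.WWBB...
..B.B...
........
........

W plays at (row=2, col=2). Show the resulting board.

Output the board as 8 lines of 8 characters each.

Answer: ........
........
..W.....
..WBB...
.WWBB...
..B.B...
........
........

Derivation:
Place W at (2,2); scan 8 dirs for brackets.
Dir NW: first cell '.' (not opp) -> no flip
Dir N: first cell '.' (not opp) -> no flip
Dir NE: first cell '.' (not opp) -> no flip
Dir W: first cell '.' (not opp) -> no flip
Dir E: first cell '.' (not opp) -> no flip
Dir SW: first cell '.' (not opp) -> no flip
Dir S: opp run (3,2) capped by W -> flip
Dir SE: opp run (3,3) (4,4), next='.' -> no flip
All flips: (3,2)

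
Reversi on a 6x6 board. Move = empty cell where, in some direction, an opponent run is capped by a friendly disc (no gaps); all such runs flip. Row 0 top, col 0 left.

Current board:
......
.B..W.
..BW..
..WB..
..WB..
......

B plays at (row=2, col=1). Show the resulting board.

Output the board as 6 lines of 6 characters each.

Place B at (2,1); scan 8 dirs for brackets.
Dir NW: first cell '.' (not opp) -> no flip
Dir N: first cell 'B' (not opp) -> no flip
Dir NE: first cell '.' (not opp) -> no flip
Dir W: first cell '.' (not opp) -> no flip
Dir E: first cell 'B' (not opp) -> no flip
Dir SW: first cell '.' (not opp) -> no flip
Dir S: first cell '.' (not opp) -> no flip
Dir SE: opp run (3,2) capped by B -> flip
All flips: (3,2)

Answer: ......
.B..W.
.BBW..
..BB..
..WB..
......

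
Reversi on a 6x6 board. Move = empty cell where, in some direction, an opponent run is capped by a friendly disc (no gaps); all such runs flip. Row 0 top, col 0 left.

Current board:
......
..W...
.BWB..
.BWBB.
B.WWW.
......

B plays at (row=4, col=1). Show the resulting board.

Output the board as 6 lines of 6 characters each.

Answer: ......
..W...
.BWB..
.BBBB.
BBWWW.
......

Derivation:
Place B at (4,1); scan 8 dirs for brackets.
Dir NW: first cell '.' (not opp) -> no flip
Dir N: first cell 'B' (not opp) -> no flip
Dir NE: opp run (3,2) capped by B -> flip
Dir W: first cell 'B' (not opp) -> no flip
Dir E: opp run (4,2) (4,3) (4,4), next='.' -> no flip
Dir SW: first cell '.' (not opp) -> no flip
Dir S: first cell '.' (not opp) -> no flip
Dir SE: first cell '.' (not opp) -> no flip
All flips: (3,2)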